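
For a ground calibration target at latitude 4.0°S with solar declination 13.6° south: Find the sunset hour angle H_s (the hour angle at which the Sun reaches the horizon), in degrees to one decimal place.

91.0°

The sunset hour angle satisfies cos H_s = −tan φ tan δ = -0.0169, giving H_s = 90.97°.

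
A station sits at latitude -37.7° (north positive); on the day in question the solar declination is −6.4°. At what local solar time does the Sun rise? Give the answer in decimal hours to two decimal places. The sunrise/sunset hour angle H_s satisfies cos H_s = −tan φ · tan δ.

5.67 h

cos H_s = −tan(-37.7°) · tan(-6.4°) = -0.0867, so H_s = arccos(-0.0867) = 94.97°.
Sunrise is at 12 − H_s/15 = 12 − 6.331 = 5.669 h local solar time.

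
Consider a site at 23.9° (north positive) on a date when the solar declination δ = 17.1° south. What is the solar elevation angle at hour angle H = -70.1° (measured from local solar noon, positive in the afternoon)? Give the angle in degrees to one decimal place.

With φ = 23.9°, δ = -17.1°, H = -70.10°: sin φ sin δ = -0.1191, cos φ cos δ cos H = 0.2974, so cos θ_z = 0.1783.
θ_z = arccos(0.1783) = 79.73°, so the elevation is 90° − 79.73° = 10.27°.

10.3°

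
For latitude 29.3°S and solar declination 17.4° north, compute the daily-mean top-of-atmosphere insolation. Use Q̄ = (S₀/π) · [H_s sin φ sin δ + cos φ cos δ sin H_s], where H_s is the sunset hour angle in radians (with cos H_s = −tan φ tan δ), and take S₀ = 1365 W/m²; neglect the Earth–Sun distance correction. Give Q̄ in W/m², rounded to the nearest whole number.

267 W/m²

cos H_s = −tan(-29.3°) · tan(17.4°) = 0.1759, so H_s = arccos(0.1759) = 79.87°. In radians, H_s = 1.3940.
H_s sin φ sin δ = 1.3940 × -0.4894 × 0.2990 = -0.2040.
cos φ cos δ sin H_s = 0.8721 × 0.9542 × 0.9844 = 0.8192.
Q̄ = (1365/π) × (-0.2040 + 0.8192) = 434.49 × 0.6152 = 267.30 W/m².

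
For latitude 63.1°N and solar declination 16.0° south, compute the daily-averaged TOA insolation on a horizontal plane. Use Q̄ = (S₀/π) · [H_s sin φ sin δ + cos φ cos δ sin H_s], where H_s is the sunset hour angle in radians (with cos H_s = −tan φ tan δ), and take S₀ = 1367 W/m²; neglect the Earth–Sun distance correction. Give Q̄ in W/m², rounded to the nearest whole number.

52 W/m²

cos H_s = −tan(63.1°) · tan(-16.0°) = 0.5652, so H_s = arccos(0.5652) = 55.58°. In radians, H_s = 0.9701.
H_s sin φ sin δ = 0.9701 × 0.8918 × -0.2756 = -0.2384.
cos φ cos δ sin H_s = 0.4524 × 0.9613 × 0.8249 = 0.3587.
Q̄ = (1367/π) × (-0.2384 + 0.3587) = 435.13 × 0.1203 = 52.35 W/m².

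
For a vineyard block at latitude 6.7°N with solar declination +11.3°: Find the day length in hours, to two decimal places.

12.18 hours

−tan φ tan δ = −(0.1175)(0.1998) = -0.0235; H_s = arccos(-0.0235) = 91.35°.
Day length = 2 H_s / 15° h⁻¹ = 182.70° / 15 = 12.180 h.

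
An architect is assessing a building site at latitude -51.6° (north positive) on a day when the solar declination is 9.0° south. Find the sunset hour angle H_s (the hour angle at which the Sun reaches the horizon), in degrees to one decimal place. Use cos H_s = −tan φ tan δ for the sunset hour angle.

cos H_s = −tan(-51.6°) · tan(-9.0°) = -0.1998, so H_s = arccos(-0.1998) = 101.53°.

101.5°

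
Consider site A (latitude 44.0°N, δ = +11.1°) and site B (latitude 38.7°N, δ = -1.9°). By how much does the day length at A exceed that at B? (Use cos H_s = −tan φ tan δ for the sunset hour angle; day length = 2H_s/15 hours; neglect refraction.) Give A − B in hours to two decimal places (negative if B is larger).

A: H_s = arccos(−tan 44.0° · tan 11.1°) = 100.92°, so 2H_s/15 = 13.4560 h.
B: H_s = arccos(−tan 38.7° · tan -1.9°) = 88.48°, so 2H_s/15 = 11.7973 h.
A − B = 13.4560 − 11.7973 = 1.6587 h.

+1.66 h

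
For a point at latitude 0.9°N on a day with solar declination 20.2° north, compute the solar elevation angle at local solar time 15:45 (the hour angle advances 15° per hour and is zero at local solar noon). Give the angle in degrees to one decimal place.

Hour angle H = 15° × (15.75 − 12) = 56.25°.
cos θ_z = sin φ sin δ + cos φ cos δ cos H = (0.0157)(0.3453) + (0.9999)(0.9385)(0.5556) = 0.5268.
θ_z = arccos(0.5268) = 58.21°, so the elevation is 90° − 58.21° = 31.79°.

31.8°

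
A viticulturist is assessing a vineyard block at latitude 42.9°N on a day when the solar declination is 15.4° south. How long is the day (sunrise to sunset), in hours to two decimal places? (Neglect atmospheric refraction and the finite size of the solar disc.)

cos H_s = −tan(42.9°) · tan(-15.4°) = 0.2560, so H_s = arccos(0.2560) = 75.17°.
Day length = 2 H_s / 15° h⁻¹ = 150.34° / 15 = 10.023 h.

10.02 hours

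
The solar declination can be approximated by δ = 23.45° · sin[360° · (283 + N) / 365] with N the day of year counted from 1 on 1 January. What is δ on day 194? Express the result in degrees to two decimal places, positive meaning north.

360 × (283 + 194) / 365 = 470.466°; sin(470.466°) = 0.9369.
δ = 23.45 × 0.9369 = 21.970° ≈ +21.97°.

+21.97°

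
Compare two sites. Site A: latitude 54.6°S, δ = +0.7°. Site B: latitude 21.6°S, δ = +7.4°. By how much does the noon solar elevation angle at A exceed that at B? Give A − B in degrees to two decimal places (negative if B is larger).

-26.30°

A: 90° − |-54.6 − (0.7)| = 34.70°.
B: 90° − |-21.6 − (7.4)| = 61.00°.
A − B = 34.70 − 61.00 = -26.30°.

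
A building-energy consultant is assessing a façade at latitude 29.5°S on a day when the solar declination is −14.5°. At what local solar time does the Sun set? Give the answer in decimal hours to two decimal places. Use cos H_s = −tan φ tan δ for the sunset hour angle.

18.56 h

−tan φ tan δ = −(-0.5658)(-0.2586) = -0.1463; H_s = arccos(-0.1463) = 98.41°.
Sunset is at 12 + H_s/15 = 12 + 6.561 = 18.561 h local solar time.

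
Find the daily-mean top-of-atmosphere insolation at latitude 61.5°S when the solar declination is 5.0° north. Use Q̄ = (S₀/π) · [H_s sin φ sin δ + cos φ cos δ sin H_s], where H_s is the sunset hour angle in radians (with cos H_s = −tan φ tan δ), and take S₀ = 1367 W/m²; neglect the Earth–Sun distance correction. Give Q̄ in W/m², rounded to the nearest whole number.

157 W/m²

cos H_s = −tan(-61.5°) · tan(5.0°) = 0.1611, so H_s = arccos(0.1611) = 80.73°. In radians, H_s = 1.4090.
H_s sin φ sin δ = 1.4090 × -0.8788 × 0.0872 = -0.1080.
cos φ cos δ sin H_s = 0.4772 × 0.9962 × 0.9869 = 0.4692.
Q̄ = (1367/π) × (-0.1080 + 0.4692) = 435.13 × 0.3612 = 157.17 W/m².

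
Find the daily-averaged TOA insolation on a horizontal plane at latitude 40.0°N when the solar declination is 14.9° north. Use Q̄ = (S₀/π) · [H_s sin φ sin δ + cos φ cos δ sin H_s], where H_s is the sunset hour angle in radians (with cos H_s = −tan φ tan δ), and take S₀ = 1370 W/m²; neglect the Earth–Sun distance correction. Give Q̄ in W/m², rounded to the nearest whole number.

cos H_s = −tan(40.0°) · tan(14.9°) = -0.2233, so H_s = arccos(-0.2233) = 102.90°. In radians, H_s = 1.7959.
H_s sin φ sin δ = 1.7959 × 0.6428 × 0.2571 = 0.2968.
cos φ cos δ sin H_s = 0.7660 × 0.9664 × 0.9748 = 0.7216.
Q̄ = (1370/π) × (0.2968 + 0.7216) = 436.08 × 1.0184 = 444.10 W/m².

444 W/m²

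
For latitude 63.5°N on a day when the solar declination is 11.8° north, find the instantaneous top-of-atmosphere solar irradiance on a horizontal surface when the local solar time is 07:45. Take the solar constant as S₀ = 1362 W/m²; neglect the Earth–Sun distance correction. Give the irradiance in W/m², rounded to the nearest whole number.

512 W/m²

Hour angle H = 15° × (7.75 − 12) = -63.75°.
With φ = 63.5°, δ = 11.8°, H = -63.75°: sin φ sin δ = 0.1830, cos φ cos δ cos H = 0.1932, so cos θ_z = 0.3762.
Top-of-atmosphere irradiance = S₀ cos θ_z = 1362 × 0.3762 = 512.38 W/m².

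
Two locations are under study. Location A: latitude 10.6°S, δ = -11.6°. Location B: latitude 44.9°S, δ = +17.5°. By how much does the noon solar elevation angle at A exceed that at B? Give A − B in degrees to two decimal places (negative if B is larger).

A: 90° − |-10.6 − (-11.6)| = 89.00°.
B: 90° − |-44.9 − (17.5)| = 27.60°.
A − B = 89.00 − 27.60 = 61.40°.

+61.40°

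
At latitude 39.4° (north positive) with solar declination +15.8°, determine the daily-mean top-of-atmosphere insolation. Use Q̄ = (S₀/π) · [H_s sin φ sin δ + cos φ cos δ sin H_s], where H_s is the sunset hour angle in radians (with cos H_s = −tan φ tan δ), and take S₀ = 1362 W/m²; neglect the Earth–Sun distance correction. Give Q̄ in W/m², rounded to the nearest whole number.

The sunset hour angle satisfies cos H_s = −tan φ tan δ = -0.2324, giving H_s = 103.44°. In radians, H_s = 1.8054.
H_s sin φ sin δ = 1.8054 × 0.6347 × 0.2723 = 0.3120.
cos φ cos δ sin H_s = 0.7727 × 0.9622 × 0.9726 = 0.7231.
Q̄ = (1362/π) × (0.3120 + 0.7231) = 433.54 × 1.0351 = 448.76 W/m².

449 W/m²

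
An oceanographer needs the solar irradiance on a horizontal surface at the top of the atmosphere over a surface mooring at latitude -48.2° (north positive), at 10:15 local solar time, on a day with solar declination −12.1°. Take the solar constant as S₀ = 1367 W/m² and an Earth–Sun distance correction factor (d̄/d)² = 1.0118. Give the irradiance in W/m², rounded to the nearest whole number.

1025 W/m²

Hour angle H = 15° × (10.25 − 12) = -26.25°.
With φ = -48.2°, δ = -12.1°, H = -26.25°: sin φ sin δ = 0.1563, cos φ cos δ cos H = 0.5845, so cos θ_z = 0.7408.
Top-of-atmosphere irradiance = S₀ (d̄/d)² cos θ_z = 1367 × 1.0118 × 0.7408 = 1024.62 W/m².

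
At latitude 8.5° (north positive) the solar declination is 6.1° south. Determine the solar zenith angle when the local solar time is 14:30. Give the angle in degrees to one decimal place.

40.1°

Hour angle H = 15° × (14.5 − 12) = 37.50°.
With φ = 8.5°, δ = -6.1°, H = 37.50°: sin φ sin δ = -0.0157, cos φ cos δ cos H = 0.7802, so cos θ_z = 0.7645.
θ_z = arccos(0.7645) = 40.14°.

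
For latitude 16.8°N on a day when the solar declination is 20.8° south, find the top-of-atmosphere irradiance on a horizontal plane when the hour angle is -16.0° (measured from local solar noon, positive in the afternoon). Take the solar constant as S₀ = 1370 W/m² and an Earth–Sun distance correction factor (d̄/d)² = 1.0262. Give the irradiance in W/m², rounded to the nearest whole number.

cos θ_z = sin φ sin δ + cos φ cos δ cos H = (0.2890)(-0.3551) + (0.9573)(0.9348)(0.9613) = 0.7576.
Top-of-atmosphere irradiance = S₀ (d̄/d)² cos θ_z = 1370 × 1.0262 × 0.7576 = 1065.11 W/m².

1065 W/m²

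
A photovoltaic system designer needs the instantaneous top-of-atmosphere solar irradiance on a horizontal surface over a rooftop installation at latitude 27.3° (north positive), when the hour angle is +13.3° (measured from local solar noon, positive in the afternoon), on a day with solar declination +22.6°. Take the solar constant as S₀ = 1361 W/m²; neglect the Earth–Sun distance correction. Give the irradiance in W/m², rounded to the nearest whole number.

1326 W/m²

cos θ_z = sin φ sin δ + cos φ cos δ cos H = (0.4586)(0.3843) + (0.8886)(0.9232)(0.9732) = 0.9746.
Top-of-atmosphere irradiance = S₀ cos θ_z = 1361 × 0.9746 = 1326.43 W/m².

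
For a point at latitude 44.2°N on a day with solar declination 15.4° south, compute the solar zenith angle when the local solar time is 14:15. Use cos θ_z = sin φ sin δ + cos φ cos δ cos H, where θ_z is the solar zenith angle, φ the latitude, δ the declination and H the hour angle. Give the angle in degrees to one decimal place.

67.1°

Hour angle H = 15° × (14.25 − 12) = 33.75°.
cos θ_z = sin φ sin δ + cos φ cos δ cos H = (0.6972)(-0.2656) + (0.7169)(0.9641)(0.8315) = 0.3895.
θ_z = arccos(0.3895) = 67.08°.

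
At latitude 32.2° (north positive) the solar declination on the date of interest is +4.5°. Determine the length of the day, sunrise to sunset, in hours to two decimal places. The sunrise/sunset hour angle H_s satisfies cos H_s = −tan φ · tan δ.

cos H_s = −tan(32.2°) · tan(4.5°) = -0.0496, so H_s = arccos(-0.0496) = 92.84°.
Day length = 2 H_s / 15° h⁻¹ = 185.68° / 15 = 12.379 h.

12.38 hours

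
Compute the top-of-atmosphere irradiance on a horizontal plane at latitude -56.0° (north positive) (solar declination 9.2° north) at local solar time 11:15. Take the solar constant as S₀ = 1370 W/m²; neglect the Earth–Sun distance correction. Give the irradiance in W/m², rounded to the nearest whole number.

560 W/m²

Hour angle H = 15° × (11.25 − 12) = -11.25°.
cos θ_z = sin(-56.0°) sin(9.2°) + cos(-56.0°) cos(9.2°) cos(-11.25°) = -0.1325 + 0.5414 = 0.4089.
Top-of-atmosphere irradiance = S₀ cos θ_z = 1370 × 0.4089 = 560.19 W/m².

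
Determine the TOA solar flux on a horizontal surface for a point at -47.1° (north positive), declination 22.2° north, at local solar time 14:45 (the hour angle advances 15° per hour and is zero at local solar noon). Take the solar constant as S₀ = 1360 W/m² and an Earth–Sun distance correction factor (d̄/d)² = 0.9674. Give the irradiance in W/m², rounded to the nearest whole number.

259 W/m²

Hour angle H = 15° × (14.75 − 12) = 41.25°.
With φ = -47.1°, δ = 22.2°, H = 41.25°: sin φ sin δ = -0.2768, cos φ cos δ cos H = 0.4739, so cos θ_z = 0.1971.
Top-of-atmosphere irradiance = S₀ (d̄/d)² cos θ_z = 1360 × 0.9674 × 0.1971 = 259.32 W/m².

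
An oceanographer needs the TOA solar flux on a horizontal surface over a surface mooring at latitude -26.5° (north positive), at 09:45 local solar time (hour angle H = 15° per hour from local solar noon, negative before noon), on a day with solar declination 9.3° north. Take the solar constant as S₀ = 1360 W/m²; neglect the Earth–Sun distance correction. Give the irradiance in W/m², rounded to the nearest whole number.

901 W/m²

Hour angle H = 15° × (9.75 − 12) = -33.75°.
cos θ_z = sin(-26.5°) sin(9.3°) + cos(-26.5°) cos(9.3°) cos(-33.75°) = -0.0721 + 0.7343 = 0.6622.
Top-of-atmosphere irradiance = S₀ cos θ_z = 1360 × 0.6622 = 900.59 W/m².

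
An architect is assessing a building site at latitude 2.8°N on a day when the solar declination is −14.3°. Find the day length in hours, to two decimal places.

cos H_s = −tan(2.8°) · tan(-14.3°) = 0.0125, so H_s = arccos(0.0125) = 89.28°.
Day length = 2 H_s / 15° h⁻¹ = 178.56° / 15 = 11.904 h.

11.90 hours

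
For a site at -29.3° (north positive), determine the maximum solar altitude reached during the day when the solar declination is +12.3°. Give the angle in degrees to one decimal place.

48.4°

At local solar noon the hour angle is zero, so the elevation is 90° − |φ − δ| = 90° − |-29.3° − (12.3°)| = 90° − 41.6° = 48.4°.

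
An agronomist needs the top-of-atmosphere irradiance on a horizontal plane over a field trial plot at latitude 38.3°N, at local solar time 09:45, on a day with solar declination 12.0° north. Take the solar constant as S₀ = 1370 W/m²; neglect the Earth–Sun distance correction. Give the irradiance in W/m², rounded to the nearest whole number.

1051 W/m²

Hour angle H = 15° × (9.75 − 12) = -33.75°.
cos θ_z = sin(38.3°) sin(12.0°) + cos(38.3°) cos(12.0°) cos(-33.75°) = 0.1289 + 0.6383 = 0.7672.
Top-of-atmosphere irradiance = S₀ cos θ_z = 1370 × 0.7672 = 1051.06 W/m².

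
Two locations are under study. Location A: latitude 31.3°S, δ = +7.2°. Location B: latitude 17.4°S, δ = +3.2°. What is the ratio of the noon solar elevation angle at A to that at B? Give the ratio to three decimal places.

A: 90° − |-31.3 − (7.2)| = 51.50°.
B: 90° − |-17.4 − (3.2)| = 69.40°.
Ratio A/B = 51.5000 / 69.4000 = 0.7421.

0.742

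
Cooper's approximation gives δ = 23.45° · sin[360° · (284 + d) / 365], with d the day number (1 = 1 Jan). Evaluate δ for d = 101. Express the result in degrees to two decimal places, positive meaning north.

+7.91°

360 × (284 + 101) / 365 = 379.726°; sin(379.726°) = 0.3375.
δ = 23.45 × 0.3375 = 7.914° ≈ +7.91°.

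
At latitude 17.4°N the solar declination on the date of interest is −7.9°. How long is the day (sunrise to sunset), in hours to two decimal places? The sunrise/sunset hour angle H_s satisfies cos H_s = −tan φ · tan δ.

11.67 hours

cos H_s = −tan(17.4°) · tan(-7.9°) = 0.0435, so H_s = arccos(0.0435) = 87.51°.
Day length = 2 H_s / 15° h⁻¹ = 175.02° / 15 = 11.668 h.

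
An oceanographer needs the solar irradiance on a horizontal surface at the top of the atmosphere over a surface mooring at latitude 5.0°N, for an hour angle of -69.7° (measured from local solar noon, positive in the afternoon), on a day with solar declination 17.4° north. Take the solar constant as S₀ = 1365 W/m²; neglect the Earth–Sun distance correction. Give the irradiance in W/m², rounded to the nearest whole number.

cos θ_z = sin φ sin δ + cos φ cos δ cos H = (0.0872)(0.2990) + (0.9962)(0.9542)(0.3469) = 0.3558.
Top-of-atmosphere irradiance = S₀ cos θ_z = 1365 × 0.3558 = 485.67 W/m².

486 W/m²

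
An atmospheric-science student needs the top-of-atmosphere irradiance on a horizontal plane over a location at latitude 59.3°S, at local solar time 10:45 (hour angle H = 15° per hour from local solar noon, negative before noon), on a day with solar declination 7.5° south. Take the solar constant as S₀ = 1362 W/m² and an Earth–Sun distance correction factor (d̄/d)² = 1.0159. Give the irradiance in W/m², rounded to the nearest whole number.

Hour angle H = 15° × (10.75 − 12) = -18.75°.
cos θ_z = sin(-59.3°) sin(-7.5°) + cos(-59.3°) cos(-7.5°) cos(-18.75°) = 0.1122 + 0.4793 = 0.5915.
Top-of-atmosphere irradiance = S₀ (d̄/d)² cos θ_z = 1362 × 1.0159 × 0.5915 = 818.43 W/m².

818 W/m²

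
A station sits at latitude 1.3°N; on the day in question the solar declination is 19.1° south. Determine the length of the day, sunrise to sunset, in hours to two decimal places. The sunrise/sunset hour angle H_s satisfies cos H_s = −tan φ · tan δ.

11.94 hours

−tan φ tan δ = −(0.0227)(-0.3463) = 0.0079; H_s = arccos(0.0079) = 89.55°.
Day length = 2 H_s / 15° h⁻¹ = 179.10° / 15 = 11.940 h.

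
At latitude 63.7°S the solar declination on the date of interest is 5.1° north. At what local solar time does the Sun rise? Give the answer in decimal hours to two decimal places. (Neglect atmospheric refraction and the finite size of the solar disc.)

−tan φ tan δ = −(-2.0233)(0.0892) = 0.1805; H_s = arccos(0.1805) = 79.60°.
Sunrise is at 12 − H_s/15 = 12 − 5.307 = 6.693 h local solar time.

6.69 h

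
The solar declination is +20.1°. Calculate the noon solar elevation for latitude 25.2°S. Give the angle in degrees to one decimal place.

44.7°

At local solar noon the hour angle is zero, so the elevation is 90° − |φ − δ| = 90° − |-25.2° − (20.1°)| = 90° − 45.3° = 44.7°.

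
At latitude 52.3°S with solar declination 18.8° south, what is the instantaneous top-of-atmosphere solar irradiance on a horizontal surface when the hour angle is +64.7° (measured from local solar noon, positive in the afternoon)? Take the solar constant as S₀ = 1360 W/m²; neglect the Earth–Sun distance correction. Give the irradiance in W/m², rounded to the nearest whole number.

cos θ_z = sin(-52.3°) sin(-18.8°) + cos(-52.3°) cos(-18.8°) cos(64.70°) = 0.2550 + 0.2474 = 0.5024.
Top-of-atmosphere irradiance = S₀ cos θ_z = 1360 × 0.5024 = 683.26 W/m².

683 W/m²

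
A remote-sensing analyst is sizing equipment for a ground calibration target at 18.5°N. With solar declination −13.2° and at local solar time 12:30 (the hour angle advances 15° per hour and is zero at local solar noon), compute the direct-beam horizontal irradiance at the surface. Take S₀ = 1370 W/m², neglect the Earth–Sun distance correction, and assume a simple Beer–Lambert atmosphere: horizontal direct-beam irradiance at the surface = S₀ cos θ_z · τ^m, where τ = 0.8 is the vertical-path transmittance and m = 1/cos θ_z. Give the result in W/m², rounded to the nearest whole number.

Hour angle H = 15° × (12.5 − 12) = 7.50°.
With φ = 18.5°, δ = -13.2°, H = 7.50°: sin φ sin δ = -0.0725, cos φ cos δ cos H = 0.9154, so cos θ_z = 0.8429.
Air mass m = 1/cos θ_z = 1/0.8429 = 1.186; τ^m = 0.8^1.186 = 0.7675.
Surface direct beam = 1370 × 0.8429 × 0.7675 = 886.29 W/m².

886 W/m²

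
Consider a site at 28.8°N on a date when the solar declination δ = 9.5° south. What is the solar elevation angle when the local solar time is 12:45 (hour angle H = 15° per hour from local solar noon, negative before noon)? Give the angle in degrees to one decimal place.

Hour angle H = 15° × (12.75 − 12) = 11.25°.
With φ = 28.8°, δ = -9.5°, H = 11.25°: sin φ sin δ = -0.0795, cos φ cos δ cos H = 0.8477, so cos θ_z = 0.7682.
θ_z = arccos(0.7682) = 39.81°, so the elevation is 90° − 39.81° = 50.19°.

50.2°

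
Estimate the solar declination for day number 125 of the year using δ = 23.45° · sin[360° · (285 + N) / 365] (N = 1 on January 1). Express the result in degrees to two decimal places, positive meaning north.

+16.40°

360 × (285 + 125) / 365 = 404.384°; sin(404.384°) = 0.6995.
δ = 23.45 × 0.6995 = 16.403° ≈ +16.40°.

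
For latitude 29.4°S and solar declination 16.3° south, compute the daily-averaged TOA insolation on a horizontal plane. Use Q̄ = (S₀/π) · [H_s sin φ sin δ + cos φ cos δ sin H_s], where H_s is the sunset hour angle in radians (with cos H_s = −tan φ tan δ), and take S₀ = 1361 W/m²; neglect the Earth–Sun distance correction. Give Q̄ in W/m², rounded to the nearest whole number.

−tan φ tan δ = −(-0.5635)(-0.2924) = -0.1648; H_s = arccos(-0.1648) = 99.49°. In radians, H_s = 1.7364.
H_s sin φ sin δ = 1.7364 × -0.4909 × -0.2807 = 0.2393.
cos φ cos δ sin H_s = 0.8712 × 0.9598 × 0.9863 = 0.8247.
Q̄ = (1361/π) × (0.2393 + 0.8247) = 433.22 × 1.0640 = 460.95 W/m².

461 W/m²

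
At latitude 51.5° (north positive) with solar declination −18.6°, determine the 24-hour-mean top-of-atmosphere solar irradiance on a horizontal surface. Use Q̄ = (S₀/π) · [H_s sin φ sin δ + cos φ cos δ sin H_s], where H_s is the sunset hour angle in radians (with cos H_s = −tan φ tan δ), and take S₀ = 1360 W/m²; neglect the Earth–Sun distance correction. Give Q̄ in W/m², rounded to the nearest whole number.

109 W/m²

−tan φ tan δ = −(1.2572)(-0.3365) = 0.4230; H_s = arccos(0.4230) = 64.98°. In radians, H_s = 1.1341.
H_s sin φ sin δ = 1.1341 × 0.7826 × -0.3190 = -0.2831.
cos φ cos δ sin H_s = 0.6225 × 0.9478 × 0.9062 = 0.5347.
Q̄ = (1360/π) × (-0.2831 + 0.5347) = 432.90 × 0.2516 = 108.92 W/m².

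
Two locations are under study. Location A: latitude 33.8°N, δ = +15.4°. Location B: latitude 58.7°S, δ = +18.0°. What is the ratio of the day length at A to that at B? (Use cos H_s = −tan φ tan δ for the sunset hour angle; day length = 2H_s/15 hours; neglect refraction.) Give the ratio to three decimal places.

A: H_s = arccos(−tan 33.8° · tan 15.4°) = 100.63°, so 2H_s/15 = 13.4173 h.
B: H_s = arccos(−tan -58.7° · tan 18.0°) = 57.70°, so 2H_s/15 = 7.6933 h.
Ratio A/B = 13.4173 / 7.6933 = 1.7440.

1.744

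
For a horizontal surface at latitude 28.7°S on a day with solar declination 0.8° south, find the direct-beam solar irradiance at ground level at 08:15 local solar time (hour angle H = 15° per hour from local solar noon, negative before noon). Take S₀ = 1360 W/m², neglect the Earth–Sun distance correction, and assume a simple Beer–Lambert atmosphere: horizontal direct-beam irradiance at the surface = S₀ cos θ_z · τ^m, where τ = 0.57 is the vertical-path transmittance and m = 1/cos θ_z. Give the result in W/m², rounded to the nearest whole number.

215 W/m²

Hour angle H = 15° × (8.25 − 12) = -56.25°.
cos θ_z = sin(-28.7°) sin(-0.8°) + cos(-28.7°) cos(-0.8°) cos(-56.25°) = 0.0067 + 0.4873 = 0.4940.
Air mass m = 1/cos θ_z = 1/0.4940 = 2.024; τ^m = 0.57^2.024 = 0.3205.
Surface direct beam = 1360 × 0.4940 × 0.3205 = 215.32 W/m².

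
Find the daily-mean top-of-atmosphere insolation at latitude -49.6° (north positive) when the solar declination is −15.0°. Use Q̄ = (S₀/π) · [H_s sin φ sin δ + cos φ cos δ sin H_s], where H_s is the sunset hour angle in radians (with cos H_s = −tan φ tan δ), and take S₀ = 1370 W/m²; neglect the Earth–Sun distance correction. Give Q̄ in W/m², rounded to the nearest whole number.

−tan φ tan δ = −(-1.1750)(-0.2679) = -0.3148; H_s = arccos(-0.3148) = 108.35°. In radians, H_s = 1.8911.
H_s sin φ sin δ = 1.8911 × -0.7615 × -0.2588 = 0.3727.
cos φ cos δ sin H_s = 0.6481 × 0.9659 × 0.9491 = 0.5941.
Q̄ = (1370/π) × (0.3727 + 0.5941) = 436.08 × 0.9668 = 421.60 W/m².

422 W/m²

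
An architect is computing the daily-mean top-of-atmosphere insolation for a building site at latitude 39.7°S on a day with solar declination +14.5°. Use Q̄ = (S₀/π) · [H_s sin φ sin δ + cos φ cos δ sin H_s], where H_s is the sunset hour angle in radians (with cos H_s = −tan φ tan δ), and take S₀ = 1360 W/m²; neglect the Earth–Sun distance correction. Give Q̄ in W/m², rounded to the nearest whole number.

221 W/m²

−tan φ tan δ = −(-0.8302)(0.2586) = 0.2147; H_s = arccos(0.2147) = 77.60°. In radians, H_s = 1.3544.
H_s sin φ sin δ = 1.3544 × -0.6388 × 0.2504 = -0.2166.
cos φ cos δ sin H_s = 0.7694 × 0.9681 × 0.9767 = 0.7275.
Q̄ = (1360/π) × (-0.2166 + 0.7275) = 432.90 × 0.5109 = 221.17 W/m².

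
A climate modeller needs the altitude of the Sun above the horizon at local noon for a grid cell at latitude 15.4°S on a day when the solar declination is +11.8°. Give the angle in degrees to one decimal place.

62.8°

At local solar noon the hour angle is zero, so the elevation is 90° − |φ − δ| = 90° − |-15.4° − (11.8°)| = 90° − 27.2° = 62.8°.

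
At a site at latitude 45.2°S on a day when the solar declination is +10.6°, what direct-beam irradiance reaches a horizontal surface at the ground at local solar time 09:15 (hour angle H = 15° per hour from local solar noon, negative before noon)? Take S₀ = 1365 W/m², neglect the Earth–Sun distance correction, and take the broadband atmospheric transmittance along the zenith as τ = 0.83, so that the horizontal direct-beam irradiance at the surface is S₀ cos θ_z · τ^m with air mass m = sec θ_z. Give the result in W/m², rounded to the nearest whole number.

330 W/m²

Hour angle H = 15° × (9.25 − 12) = -41.25°.
With φ = -45.2°, δ = 10.6°, H = -41.25°: sin φ sin δ = -0.1305, cos φ cos δ cos H = 0.5207, so cos θ_z = 0.3902.
Air mass m = 1/cos θ_z = 1/0.3902 = 2.563; τ^m = 0.83^2.563 = 0.6203.
Surface direct beam = 1365 × 0.3902 × 0.6203 = 330.39 W/m².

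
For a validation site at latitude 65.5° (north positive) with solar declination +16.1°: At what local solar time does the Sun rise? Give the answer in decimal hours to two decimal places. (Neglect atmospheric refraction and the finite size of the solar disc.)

−tan φ tan δ = −(2.1943)(0.2886) = -0.6333; H_s = arccos(-0.6333) = 129.29°.
Sunrise is at 12 − H_s/15 = 12 − 8.619 = 3.381 h local solar time.

3.38 h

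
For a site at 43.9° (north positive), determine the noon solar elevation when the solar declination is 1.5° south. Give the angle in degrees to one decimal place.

At local solar noon the hour angle is zero, so the elevation is 90° − |φ − δ| = 90° − |43.9° − (-1.5°)| = 90° − 45.4° = 44.6°.

44.6°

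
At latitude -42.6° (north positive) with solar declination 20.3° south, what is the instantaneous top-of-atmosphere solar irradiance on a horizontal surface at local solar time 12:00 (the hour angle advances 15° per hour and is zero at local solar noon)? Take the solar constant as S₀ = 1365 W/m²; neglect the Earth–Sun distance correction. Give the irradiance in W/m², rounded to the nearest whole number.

1263 W/m²

Hour angle H = 15° × (12 − 12) = 0.00°.
cos θ_z = sin φ sin δ + cos φ cos δ cos H = (-0.6769)(-0.3469) + (0.7361)(0.9379)(1.0000) = 0.9252.
Top-of-atmosphere irradiance = S₀ cos θ_z = 1365 × 0.9252 = 1262.90 W/m².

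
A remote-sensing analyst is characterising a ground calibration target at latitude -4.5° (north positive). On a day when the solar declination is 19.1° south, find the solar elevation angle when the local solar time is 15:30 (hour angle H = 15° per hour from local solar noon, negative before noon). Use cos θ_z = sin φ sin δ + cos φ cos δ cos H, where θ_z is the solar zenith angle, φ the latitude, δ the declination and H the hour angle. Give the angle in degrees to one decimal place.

36.8°

Hour angle H = 15° × (15.5 − 12) = 52.50°.
cos θ_z = sin(-4.5°) sin(-19.1°) + cos(-4.5°) cos(-19.1°) cos(52.50°) = 0.0257 + 0.5735 = 0.5992.
θ_z = arccos(0.5992) = 53.19°, so the elevation is 90° − 53.19° = 36.81°.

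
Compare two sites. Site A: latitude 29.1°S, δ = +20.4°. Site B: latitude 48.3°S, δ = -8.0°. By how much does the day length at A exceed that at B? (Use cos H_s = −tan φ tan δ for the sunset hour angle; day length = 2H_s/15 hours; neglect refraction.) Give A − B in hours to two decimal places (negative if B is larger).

A: H_s = arccos(−tan -29.1° · tan 20.4°) = 78.05°, so 2H_s/15 = 10.4067 h.
B: H_s = arccos(−tan -48.3° · tan -8.0°) = 99.08°, so 2H_s/15 = 13.2107 h.
A − B = 10.4067 − 13.2107 = -2.8040 h.

-2.80 h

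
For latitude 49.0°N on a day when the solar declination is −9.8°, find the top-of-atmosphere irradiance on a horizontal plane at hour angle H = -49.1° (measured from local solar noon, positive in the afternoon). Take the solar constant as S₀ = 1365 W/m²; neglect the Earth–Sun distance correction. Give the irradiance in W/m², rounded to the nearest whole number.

With φ = 49.0°, δ = -9.8°, H = -49.10°: sin φ sin δ = -0.1285, cos φ cos δ cos H = 0.4233, so cos θ_z = 0.2948.
Top-of-atmosphere irradiance = S₀ cos θ_z = 1365 × 0.2948 = 402.40 W/m².

402 W/m²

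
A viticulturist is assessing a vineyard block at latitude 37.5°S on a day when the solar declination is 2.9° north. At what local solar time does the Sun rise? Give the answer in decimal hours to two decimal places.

cos H_s = −tan(-37.5°) · tan(2.9°) = 0.0389, so H_s = arccos(0.0389) = 87.77°.
Sunrise is at 12 − H_s/15 = 12 − 5.851 = 6.149 h local solar time.

6.15 h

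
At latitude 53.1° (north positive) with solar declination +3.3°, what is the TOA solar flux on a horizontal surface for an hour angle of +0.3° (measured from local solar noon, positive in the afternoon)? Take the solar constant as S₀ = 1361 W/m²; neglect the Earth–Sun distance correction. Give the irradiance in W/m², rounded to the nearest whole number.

cos θ_z = sin(53.1°) sin(3.3°) + cos(53.1°) cos(3.3°) cos(0.30°) = 0.0460 + 0.5994 = 0.6454.
Top-of-atmosphere irradiance = S₀ cos θ_z = 1361 × 0.6454 = 878.39 W/m².

878 W/m²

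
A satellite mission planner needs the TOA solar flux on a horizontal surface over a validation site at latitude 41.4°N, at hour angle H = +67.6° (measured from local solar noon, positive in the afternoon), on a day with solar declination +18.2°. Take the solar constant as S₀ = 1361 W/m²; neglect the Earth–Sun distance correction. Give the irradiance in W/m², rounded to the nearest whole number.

With φ = 41.4°, δ = 18.2°, H = 67.60°: sin φ sin δ = 0.2066, cos φ cos δ cos H = 0.2715, so cos θ_z = 0.4781.
Top-of-atmosphere irradiance = S₀ cos θ_z = 1361 × 0.4781 = 650.69 W/m².

651 W/m²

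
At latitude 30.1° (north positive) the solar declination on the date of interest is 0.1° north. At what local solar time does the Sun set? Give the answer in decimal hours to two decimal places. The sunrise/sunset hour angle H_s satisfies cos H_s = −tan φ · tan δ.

18.00 h

cos H_s = −tan(30.1°) · tan(0.1°) = -0.0010, so H_s = arccos(-0.0010) = 90.06°.
Sunset is at 12 + H_s/15 = 12 + 6.004 = 18.004 h local solar time.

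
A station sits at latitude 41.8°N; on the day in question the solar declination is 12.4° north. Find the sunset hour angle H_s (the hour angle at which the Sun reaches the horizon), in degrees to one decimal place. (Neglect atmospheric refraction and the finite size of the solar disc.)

−tan φ tan δ = −(0.8941)(0.2199) = -0.1966; H_s = arccos(-0.1966) = 101.34°.

101.3°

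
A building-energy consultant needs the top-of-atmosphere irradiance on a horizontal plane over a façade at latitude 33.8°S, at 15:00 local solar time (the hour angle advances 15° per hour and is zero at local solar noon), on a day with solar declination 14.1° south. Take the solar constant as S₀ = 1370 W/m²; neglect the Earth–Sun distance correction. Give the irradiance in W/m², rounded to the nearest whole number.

966 W/m²

Hour angle H = 15° × (15 − 12) = 45.00°.
With φ = -33.8°, δ = -14.1°, H = 45.00°: sin φ sin δ = 0.1355, cos φ cos δ cos H = 0.5699, so cos θ_z = 0.7054.
Top-of-atmosphere irradiance = S₀ cos θ_z = 1370 × 0.7054 = 966.40 W/m².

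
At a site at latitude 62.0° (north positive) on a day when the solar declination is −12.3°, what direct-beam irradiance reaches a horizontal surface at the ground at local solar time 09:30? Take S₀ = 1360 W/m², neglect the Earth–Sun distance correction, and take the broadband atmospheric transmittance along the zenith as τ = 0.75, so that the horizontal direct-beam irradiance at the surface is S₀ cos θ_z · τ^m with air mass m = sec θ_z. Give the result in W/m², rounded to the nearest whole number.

Hour angle H = 15° × (9.5 − 12) = -37.50°.
cos θ_z = sin φ sin δ + cos φ cos δ cos H = (0.8829)(-0.2130) + (0.4695)(0.9770)(0.7934) = 0.1759.
Air mass m = 1/cos θ_z = 1/0.1759 = 5.685; τ^m = 0.75^5.685 = 0.1949.
Surface direct beam = 1360 × 0.1759 × 0.1949 = 46.62 W/m².

47 W/m²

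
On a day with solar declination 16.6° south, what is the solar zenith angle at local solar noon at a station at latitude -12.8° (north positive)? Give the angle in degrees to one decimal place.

3.8°

At local solar noon the hour angle is zero, so the zenith angle is |φ − δ| = |-12.8° − (-16.6°)| = 3.8°.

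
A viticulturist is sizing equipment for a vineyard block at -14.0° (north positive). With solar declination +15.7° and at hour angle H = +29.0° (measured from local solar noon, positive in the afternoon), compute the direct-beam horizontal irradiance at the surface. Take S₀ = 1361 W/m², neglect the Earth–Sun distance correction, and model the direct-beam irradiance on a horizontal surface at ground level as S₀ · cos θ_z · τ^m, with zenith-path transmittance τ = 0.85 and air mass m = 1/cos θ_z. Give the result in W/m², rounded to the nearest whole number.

824 W/m²

cos θ_z = sin(-14.0°) sin(15.7°) + cos(-14.0°) cos(15.7°) cos(29.00°) = -0.0655 + 0.8170 = 0.7515.
Air mass m = 1/cos θ_z = 1/0.7515 = 1.331; τ^m = 0.85^1.331 = 0.8055.
Surface direct beam = 1361 × 0.7515 × 0.8055 = 823.86 W/m².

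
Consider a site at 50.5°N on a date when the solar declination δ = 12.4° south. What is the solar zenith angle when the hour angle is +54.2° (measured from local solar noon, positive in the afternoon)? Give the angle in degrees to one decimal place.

cos θ_z = sin φ sin δ + cos φ cos δ cos H = (0.7716)(-0.2147) + (0.6361)(0.9767)(0.5850) = 0.1978.
θ_z = arccos(0.1978) = 78.59°.

78.6°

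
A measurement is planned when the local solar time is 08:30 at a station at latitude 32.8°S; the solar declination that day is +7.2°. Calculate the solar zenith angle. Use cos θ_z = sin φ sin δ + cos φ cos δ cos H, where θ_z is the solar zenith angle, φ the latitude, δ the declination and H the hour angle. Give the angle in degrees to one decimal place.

63.9°

Hour angle H = 15° × (8.5 − 12) = -52.50°.
With φ = -32.8°, δ = 7.2°, H = -52.50°: sin φ sin δ = -0.0679, cos φ cos δ cos H = 0.5077, so cos θ_z = 0.4398.
θ_z = arccos(0.4398) = 63.91°.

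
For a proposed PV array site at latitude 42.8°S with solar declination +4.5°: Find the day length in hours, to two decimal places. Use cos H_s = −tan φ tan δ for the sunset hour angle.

The sunset hour angle satisfies cos H_s = −tan φ tan δ = 0.0729, giving H_s = 85.82°.
Day length = 2 H_s / 15° h⁻¹ = 171.64° / 15 = 11.443 h.

11.44 hours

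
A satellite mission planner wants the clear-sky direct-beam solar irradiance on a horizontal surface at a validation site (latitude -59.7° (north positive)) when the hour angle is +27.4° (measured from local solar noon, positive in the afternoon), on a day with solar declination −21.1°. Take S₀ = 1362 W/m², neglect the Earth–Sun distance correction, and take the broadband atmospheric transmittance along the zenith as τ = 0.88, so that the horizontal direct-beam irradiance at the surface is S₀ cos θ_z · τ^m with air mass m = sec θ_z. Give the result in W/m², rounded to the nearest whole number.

cos θ_z = sin(-59.7°) sin(-21.1°) + cos(-59.7°) cos(-21.1°) cos(27.40°) = 0.3108 + 0.4179 = 0.7287.
Air mass m = 1/cos θ_z = 1/0.7287 = 1.372; τ^m = 0.88^1.372 = 0.8391.
Surface direct beam = 1362 × 0.7287 × 0.8391 = 832.80 W/m².

833 W/m²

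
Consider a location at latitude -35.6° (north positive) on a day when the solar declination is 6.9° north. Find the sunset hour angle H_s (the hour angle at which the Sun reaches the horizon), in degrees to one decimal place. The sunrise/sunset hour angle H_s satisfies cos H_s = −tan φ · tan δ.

85.0°

The sunset hour angle satisfies cos H_s = −tan φ tan δ = 0.0866, giving H_s = 85.03°.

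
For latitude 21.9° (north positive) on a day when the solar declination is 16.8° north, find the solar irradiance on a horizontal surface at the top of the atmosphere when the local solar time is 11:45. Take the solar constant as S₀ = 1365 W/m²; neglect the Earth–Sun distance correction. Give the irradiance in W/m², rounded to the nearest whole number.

Hour angle H = 15° × (11.75 − 12) = -3.75°.
cos θ_z = sin φ sin δ + cos φ cos δ cos H = (0.3730)(0.2890) + (0.9278)(0.9573)(0.9979) = 0.9941.
Top-of-atmosphere irradiance = S₀ cos θ_z = 1365 × 0.9941 = 1356.95 W/m².

1357 W/m²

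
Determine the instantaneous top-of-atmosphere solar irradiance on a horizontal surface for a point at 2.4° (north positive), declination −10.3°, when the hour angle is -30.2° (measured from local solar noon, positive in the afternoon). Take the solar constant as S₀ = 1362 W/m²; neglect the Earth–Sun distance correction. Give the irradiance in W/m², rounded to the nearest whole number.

cos θ_z = sin(2.4°) sin(-10.3°) + cos(2.4°) cos(-10.3°) cos(-30.20°) = -0.0075 + 0.8496 = 0.8421.
Top-of-atmosphere irradiance = S₀ cos θ_z = 1362 × 0.8421 = 1146.94 W/m².

1147 W/m²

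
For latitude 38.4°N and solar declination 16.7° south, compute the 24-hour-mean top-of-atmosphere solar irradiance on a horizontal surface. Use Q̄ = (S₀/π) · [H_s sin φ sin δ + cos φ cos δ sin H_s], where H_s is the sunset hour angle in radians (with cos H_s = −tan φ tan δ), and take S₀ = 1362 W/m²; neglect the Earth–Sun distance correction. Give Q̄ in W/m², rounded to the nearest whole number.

The sunset hour angle satisfies cos H_s = −tan φ tan δ = 0.2378, giving H_s = 76.24°. In radians, H_s = 1.3306.
H_s sin φ sin δ = 1.3306 × 0.6211 × -0.2874 = -0.2375.
cos φ cos δ sin H_s = 0.7837 × 0.9578 × 0.9713 = 0.7291.
Q̄ = (1362/π) × (-0.2375 + 0.7291) = 433.54 × 0.4916 = 213.13 W/m².

213 W/m²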